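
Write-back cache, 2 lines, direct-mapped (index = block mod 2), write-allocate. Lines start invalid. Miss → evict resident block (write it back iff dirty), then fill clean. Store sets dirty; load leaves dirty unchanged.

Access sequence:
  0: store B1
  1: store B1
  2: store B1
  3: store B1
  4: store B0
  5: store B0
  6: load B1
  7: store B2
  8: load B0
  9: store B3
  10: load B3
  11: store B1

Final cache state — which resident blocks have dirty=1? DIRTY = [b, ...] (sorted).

DIRTY = [1]

  0 | W B1 → L1 miss [D]
  1 | W B1 → L1 hit [D]
  2 | W B1 → L1 hit [D]
  3 | W B1 → L1 hit [D]
  4 | W B0 → L0 miss [D]
  5 | W B0 → L0 hit [D]
  6 | R B1 → L1 hit [D]
  7 | W B2 → L0 miss wb→B0 [D]
  8 | R B0 → L0 miss wb→B2 [-]
  9 | W B3 → L1 miss wb→B1 [D]
  10 | R B3 → L1 hit [D]
  11 | W B1 → L1 miss wb→B3 [D]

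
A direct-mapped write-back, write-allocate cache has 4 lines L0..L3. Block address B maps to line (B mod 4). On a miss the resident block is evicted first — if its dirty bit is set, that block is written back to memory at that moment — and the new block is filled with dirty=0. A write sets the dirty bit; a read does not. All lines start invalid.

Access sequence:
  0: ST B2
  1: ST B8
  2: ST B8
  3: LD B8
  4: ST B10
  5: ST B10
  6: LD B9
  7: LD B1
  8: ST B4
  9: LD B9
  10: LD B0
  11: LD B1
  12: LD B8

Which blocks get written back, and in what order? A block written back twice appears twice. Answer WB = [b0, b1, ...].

WB = [2, 8, 4]

  0 | W B2 → L2 miss [D]
  1 | W B8 → L0 miss [D]
  2 | W B8 → L0 hit [D]
  3 | R B8 → L0 hit [D]
  4 | W B10 → L2 miss wb→B2 [D]
  5 | W B10 → L2 hit [D]
  6 | R B9 → L1 miss [-]
  7 | R B1 → L1 miss [-]
  8 | W B4 → L0 miss wb→B8 [D]
  9 | R B9 → L1 miss [-]
  10 | R B0 → L0 miss wb→B4 [-]
  11 | R B1 → L1 miss [-]
  12 | R B8 → L0 miss [-]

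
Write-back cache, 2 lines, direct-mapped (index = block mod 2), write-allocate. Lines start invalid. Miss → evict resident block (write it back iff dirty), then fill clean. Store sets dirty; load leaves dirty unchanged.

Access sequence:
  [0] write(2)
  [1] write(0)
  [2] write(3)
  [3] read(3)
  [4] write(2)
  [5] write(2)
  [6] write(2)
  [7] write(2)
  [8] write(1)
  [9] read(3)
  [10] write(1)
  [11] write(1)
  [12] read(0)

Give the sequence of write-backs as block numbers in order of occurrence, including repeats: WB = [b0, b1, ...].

  0 | W B2 → L0 miss [D]
  1 | W B0 → L0 miss wb→B2 [D]
  2 | W B3 → L1 miss [D]
  3 | R B3 → L1 hit [D]
  4 | W B2 → L0 miss wb→B0 [D]
  5 | W B2 → L0 hit [D]
  6 | W B2 → L0 hit [D]
  7 | W B2 → L0 hit [D]
  8 | W B1 → L1 miss wb→B3 [D]
  9 | R B3 → L1 miss wb→B1 [-]
  10 | W B1 → L1 miss [D]
  11 | W B1 → L1 hit [D]
  12 | R B0 → L0 miss wb→B2 [-]

WB = [2, 0, 3, 1, 2]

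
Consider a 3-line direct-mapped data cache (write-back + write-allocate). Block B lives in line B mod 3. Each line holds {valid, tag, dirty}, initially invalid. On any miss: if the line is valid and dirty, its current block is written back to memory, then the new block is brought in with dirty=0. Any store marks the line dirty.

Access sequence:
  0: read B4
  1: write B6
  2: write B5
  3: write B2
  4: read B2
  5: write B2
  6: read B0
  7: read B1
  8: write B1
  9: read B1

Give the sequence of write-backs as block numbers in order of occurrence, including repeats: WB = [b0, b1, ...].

0: R B4 → L1 miss [-]
1: W B6 → L0 miss [D]
2: W B5 → L2 miss [D]
3: W B2 → L2 miss wb→B5 [D]
4: R B2 → L2 hit [D]
5: W B2 → L2 hit [D]
6: R B0 → L0 miss wb→B6 [-]
7: R B1 → L1 miss [-]
8: W B1 → L1 hit [D]
9: R B1 → L1 hit [D]

WB = [5, 6]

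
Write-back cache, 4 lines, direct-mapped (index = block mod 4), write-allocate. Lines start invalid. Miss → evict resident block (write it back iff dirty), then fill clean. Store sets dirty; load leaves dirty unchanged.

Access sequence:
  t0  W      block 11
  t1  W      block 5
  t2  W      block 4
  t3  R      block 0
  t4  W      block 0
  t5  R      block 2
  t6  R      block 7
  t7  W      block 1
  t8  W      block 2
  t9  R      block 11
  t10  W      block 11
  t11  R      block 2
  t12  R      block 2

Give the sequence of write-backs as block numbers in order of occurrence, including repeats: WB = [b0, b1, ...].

WB = [4, 11, 5]

  0 | W B11 → L3 miss [D]
  1 | W B5 → L1 miss [D]
  2 | W B4 → L0 miss [D]
  3 | R B0 → L0 miss wb→B4 [-]
  4 | W B0 → L0 hit [D]
  5 | R B2 → L2 miss [-]
  6 | R B7 → L3 miss wb→B11 [-]
  7 | W B1 → L1 miss wb→B5 [D]
  8 | W B2 → L2 hit [D]
  9 | R B11 → L3 miss [-]
  10 | W B11 → L3 hit [D]
  11 | R B2 → L2 hit [D]
  12 | R B2 → L2 hit [D]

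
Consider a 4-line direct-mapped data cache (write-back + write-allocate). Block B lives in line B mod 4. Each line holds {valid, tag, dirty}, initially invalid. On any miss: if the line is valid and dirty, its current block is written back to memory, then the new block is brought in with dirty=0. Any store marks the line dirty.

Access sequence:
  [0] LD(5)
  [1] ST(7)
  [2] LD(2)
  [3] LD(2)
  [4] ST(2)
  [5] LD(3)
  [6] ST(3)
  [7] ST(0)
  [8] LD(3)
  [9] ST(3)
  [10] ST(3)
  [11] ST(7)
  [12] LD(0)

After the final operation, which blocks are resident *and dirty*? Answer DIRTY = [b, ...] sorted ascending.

DIRTY = [0, 2, 7]

0: R B5 → L1 miss [-]
1: W B7 → L3 miss [D]
2: R B2 → L2 miss [-]
3: R B2 → L2 hit [-]
4: W B2 → L2 hit [D]
5: R B3 → L3 miss wb→B7 [-]
6: W B3 → L3 hit [D]
7: W B0 → L0 miss [D]
8: R B3 → L3 hit [D]
9: W B3 → L3 hit [D]
10: W B3 → L3 hit [D]
11: W B7 → L3 miss wb→B3 [D]
12: R B0 → L0 hit [D]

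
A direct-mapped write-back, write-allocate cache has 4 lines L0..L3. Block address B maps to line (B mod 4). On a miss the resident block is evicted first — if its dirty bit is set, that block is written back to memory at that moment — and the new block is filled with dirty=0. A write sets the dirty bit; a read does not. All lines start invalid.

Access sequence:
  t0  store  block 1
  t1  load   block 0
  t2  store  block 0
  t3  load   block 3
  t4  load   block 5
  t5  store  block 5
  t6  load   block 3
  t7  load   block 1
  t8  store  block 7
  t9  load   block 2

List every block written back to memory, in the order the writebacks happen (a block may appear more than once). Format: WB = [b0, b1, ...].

WB = [1, 5]

0: W B1 -> L1 miss  d=D]
1: R B0 -> L0 miss  d=-]
2: W B0 -> L0 hit  d=D]
3: R B3 -> L3 miss  d=-]
4: R B5 -> L1 miss wb->B1  d=-]
5: W B5 -> L1 hit  d=D]
6: R B3 -> L3 hit  d=-]
7: R B1 -> L1 miss wb->B5  d=-]
8: W B7 -> L3 miss  d=D]
9: R B2 -> L2 miss  d=-]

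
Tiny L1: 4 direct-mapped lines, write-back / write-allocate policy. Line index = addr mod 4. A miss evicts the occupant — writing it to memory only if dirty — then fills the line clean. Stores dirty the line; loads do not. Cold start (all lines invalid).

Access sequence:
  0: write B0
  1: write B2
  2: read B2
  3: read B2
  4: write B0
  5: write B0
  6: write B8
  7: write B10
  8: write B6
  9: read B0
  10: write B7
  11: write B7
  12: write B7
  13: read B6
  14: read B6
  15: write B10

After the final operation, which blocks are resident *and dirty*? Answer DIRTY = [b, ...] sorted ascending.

0: W B0 -> L0 miss  d=D]
1: W B2 -> L2 miss  d=D]
2: R B2 -> L2 hit  d=D]
3: R B2 -> L2 hit  d=D]
4: W B0 -> L0 hit  d=D]
5: W B0 -> L0 hit  d=D]
6: W B8 -> L0 miss wb->B0  d=D]
7: W B10 -> L2 miss wb->B2  d=D]
8: W B6 -> L2 miss wb->B10  d=D]
9: R B0 -> L0 miss wb->B8  d=-]
10: W B7 -> L3 miss  d=D]
11: W B7 -> L3 hit  d=D]
12: W B7 -> L3 hit  d=D]
13: R B6 -> L2 hit  d=D]
14: R B6 -> L2 hit  d=D]
15: W B10 -> L2 miss wb->B6  d=D]

DIRTY = [7, 10]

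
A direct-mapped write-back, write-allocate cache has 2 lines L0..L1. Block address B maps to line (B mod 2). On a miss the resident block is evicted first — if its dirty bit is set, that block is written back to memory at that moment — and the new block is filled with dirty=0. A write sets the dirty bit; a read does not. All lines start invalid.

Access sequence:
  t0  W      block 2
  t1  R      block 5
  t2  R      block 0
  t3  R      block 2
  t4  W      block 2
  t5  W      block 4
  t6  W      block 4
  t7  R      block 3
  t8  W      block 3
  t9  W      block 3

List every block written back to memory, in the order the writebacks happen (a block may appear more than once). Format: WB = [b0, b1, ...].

WB = [2, 2]

0: W B2 -> L0 miss  d=D]
1: R B5 -> L1 miss  d=-]
2: R B0 -> L0 miss wb->B2  d=-]
3: R B2 -> L0 miss  d=-]
4: W B2 -> L0 hit  d=D]
5: W B4 -> L0 miss wb->B2  d=D]
6: W B4 -> L0 hit  d=D]
7: R B3 -> L1 miss  d=-]
8: W B3 -> L1 hit  d=D]
9: W B3 -> L1 hit  d=D]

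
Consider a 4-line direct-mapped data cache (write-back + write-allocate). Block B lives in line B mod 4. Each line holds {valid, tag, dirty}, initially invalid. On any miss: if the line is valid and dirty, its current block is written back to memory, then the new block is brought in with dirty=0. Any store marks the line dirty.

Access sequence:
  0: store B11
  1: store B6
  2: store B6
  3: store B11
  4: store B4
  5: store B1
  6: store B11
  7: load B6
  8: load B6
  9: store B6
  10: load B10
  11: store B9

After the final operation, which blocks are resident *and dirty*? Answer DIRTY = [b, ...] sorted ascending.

DIRTY = [4, 9, 11]

0: W B11 → L3 miss [D]
1: W B6 → L2 miss [D]
2: W B6 → L2 hit [D]
3: W B11 → L3 hit [D]
4: W B4 → L0 miss [D]
5: W B1 → L1 miss [D]
6: W B11 → L3 hit [D]
7: R B6 → L2 hit [D]
8: R B6 → L2 hit [D]
9: W B6 → L2 hit [D]
10: R B10 → L2 miss wb→B6 [-]
11: W B9 → L1 miss wb→B1 [D]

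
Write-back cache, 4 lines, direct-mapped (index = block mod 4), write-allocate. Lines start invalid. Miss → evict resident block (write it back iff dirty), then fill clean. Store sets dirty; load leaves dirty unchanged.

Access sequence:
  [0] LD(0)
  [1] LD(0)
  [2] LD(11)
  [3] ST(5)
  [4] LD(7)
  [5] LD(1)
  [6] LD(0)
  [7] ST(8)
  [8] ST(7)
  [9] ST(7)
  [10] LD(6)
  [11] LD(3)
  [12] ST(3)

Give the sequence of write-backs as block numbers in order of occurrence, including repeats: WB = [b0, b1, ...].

0: R B0 → L0 miss [-]
1: R B0 → L0 hit [-]
2: R B11 → L3 miss [-]
3: W B5 → L1 miss [D]
4: R B7 → L3 miss [-]
5: R B1 → L1 miss wb→B5 [-]
6: R B0 → L0 hit [-]
7: W B8 → L0 miss [D]
8: W B7 → L3 hit [D]
9: W B7 → L3 hit [D]
10: R B6 → L2 miss [-]
11: R B3 → L3 miss wb→B7 [-]
12: W B3 → L3 hit [D]

WB = [5, 7]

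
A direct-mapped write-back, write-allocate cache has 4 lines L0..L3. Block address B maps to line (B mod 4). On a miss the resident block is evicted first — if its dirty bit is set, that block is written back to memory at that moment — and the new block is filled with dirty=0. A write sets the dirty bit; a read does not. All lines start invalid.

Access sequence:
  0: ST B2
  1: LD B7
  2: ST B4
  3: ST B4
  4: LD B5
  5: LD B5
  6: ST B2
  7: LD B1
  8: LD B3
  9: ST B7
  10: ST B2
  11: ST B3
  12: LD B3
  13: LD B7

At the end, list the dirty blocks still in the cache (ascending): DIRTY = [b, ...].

0: W B2 -> L2 miss  d=D]
1: R B7 -> L3 miss  d=-]
2: W B4 -> L0 miss  d=D]
3: W B4 -> L0 hit  d=D]
4: R B5 -> L1 miss  d=-]
5: R B5 -> L1 hit  d=-]
6: W B2 -> L2 hit  d=D]
7: R B1 -> L1 miss  d=-]
8: R B3 -> L3 miss  d=-]
9: W B7 -> L3 miss  d=D]
10: W B2 -> L2 hit  d=D]
11: W B3 -> L3 miss wb->B7  d=D]
12: R B3 -> L3 hit  d=D]
13: R B7 -> L3 miss wb->B3  d=-]

DIRTY = [2, 4]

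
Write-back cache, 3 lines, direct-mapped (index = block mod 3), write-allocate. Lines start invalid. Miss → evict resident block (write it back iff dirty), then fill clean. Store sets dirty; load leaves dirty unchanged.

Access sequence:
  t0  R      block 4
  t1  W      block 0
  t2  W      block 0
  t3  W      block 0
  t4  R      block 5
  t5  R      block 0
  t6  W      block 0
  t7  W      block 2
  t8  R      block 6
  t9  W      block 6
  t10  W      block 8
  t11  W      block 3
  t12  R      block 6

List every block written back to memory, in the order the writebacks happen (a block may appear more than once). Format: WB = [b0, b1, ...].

WB = [0, 2, 6, 3]

0: R B4 -> L1 miss  d=-]
1: W B0 -> L0 miss  d=D]
2: W B0 -> L0 hit  d=D]
3: W B0 -> L0 hit  d=D]
4: R B5 -> L2 miss  d=-]
5: R B0 -> L0 hit  d=D]
6: W B0 -> L0 hit  d=D]
7: W B2 -> L2 miss  d=D]
8: R B6 -> L0 miss wb->B0  d=-]
9: W B6 -> L0 hit  d=D]
10: W B8 -> L2 miss wb->B2  d=D]
11: W B3 -> L0 miss wb->B6  d=D]
12: R B6 -> L0 miss wb->B3  d=-]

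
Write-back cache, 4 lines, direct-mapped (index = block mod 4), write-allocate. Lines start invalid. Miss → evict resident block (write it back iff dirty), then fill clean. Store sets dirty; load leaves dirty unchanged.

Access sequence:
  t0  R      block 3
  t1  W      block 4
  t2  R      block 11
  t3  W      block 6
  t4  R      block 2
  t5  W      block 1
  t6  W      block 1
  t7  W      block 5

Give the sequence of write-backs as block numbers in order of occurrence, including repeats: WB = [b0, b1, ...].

WB = [6, 1]

  0 | R B3 → L3 miss [-]
  1 | W B4 → L0 miss [D]
  2 | R B11 → L3 miss [-]
  3 | W B6 → L2 miss [D]
  4 | R B2 → L2 miss wb→B6 [-]
  5 | W B1 → L1 miss [D]
  6 | W B1 → L1 hit [D]
  7 | W B5 → L1 miss wb→B1 [D]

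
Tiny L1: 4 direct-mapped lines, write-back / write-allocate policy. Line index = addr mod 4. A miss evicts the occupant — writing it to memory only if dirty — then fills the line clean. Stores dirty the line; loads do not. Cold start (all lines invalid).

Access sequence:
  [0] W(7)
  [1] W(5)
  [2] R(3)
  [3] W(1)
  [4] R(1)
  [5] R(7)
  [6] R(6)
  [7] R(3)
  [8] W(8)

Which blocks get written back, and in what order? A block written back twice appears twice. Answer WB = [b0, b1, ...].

0: W B7 -> L3 miss  d=D]
1: W B5 -> L1 miss  d=D]
2: R B3 -> L3 miss wb->B7  d=-]
3: W B1 -> L1 miss wb->B5  d=D]
4: R B1 -> L1 hit  d=D]
5: R B7 -> L3 miss  d=-]
6: R B6 -> L2 miss  d=-]
7: R B3 -> L3 miss  d=-]
8: W B8 -> L0 miss  d=D]

WB = [7, 5]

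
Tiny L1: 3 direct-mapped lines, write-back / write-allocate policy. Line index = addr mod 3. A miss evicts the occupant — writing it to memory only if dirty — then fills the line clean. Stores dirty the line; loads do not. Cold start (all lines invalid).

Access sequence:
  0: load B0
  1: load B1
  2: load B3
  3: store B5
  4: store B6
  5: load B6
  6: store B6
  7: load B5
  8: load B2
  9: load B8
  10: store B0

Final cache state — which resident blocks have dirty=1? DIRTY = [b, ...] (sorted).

0: R B0 → L0 miss [-]
1: R B1 → L1 miss [-]
2: R B3 → L0 miss [-]
3: W B5 → L2 miss [D]
4: W B6 → L0 miss [D]
5: R B6 → L0 hit [D]
6: W B6 → L0 hit [D]
7: R B5 → L2 hit [D]
8: R B2 → L2 miss wb→B5 [-]
9: R B8 → L2 miss [-]
10: W B0 → L0 miss wb→B6 [D]

DIRTY = [0]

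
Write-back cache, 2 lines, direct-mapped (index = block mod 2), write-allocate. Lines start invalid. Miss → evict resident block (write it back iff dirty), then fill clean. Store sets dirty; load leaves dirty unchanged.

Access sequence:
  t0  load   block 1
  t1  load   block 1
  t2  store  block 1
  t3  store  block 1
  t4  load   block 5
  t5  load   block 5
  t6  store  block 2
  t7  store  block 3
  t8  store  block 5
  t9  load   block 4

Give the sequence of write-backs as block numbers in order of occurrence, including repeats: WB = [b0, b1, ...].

  0 | R B1 → L1 miss [-]
  1 | R B1 → L1 hit [-]
  2 | W B1 → L1 hit [D]
  3 | W B1 → L1 hit [D]
  4 | R B5 → L1 miss wb→B1 [-]
  5 | R B5 → L1 hit [-]
  6 | W B2 → L0 miss [D]
  7 | W B3 → L1 miss [D]
  8 | W B5 → L1 miss wb→B3 [D]
  9 | R B4 → L0 miss wb→B2 [-]

WB = [1, 3, 2]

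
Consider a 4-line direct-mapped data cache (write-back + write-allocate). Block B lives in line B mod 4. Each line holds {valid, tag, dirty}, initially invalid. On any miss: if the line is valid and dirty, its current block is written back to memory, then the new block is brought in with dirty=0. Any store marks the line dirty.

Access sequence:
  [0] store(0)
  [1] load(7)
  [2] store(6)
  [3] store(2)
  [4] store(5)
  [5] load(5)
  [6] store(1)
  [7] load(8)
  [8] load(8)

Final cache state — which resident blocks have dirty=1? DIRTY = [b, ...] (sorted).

DIRTY = [1, 2]

  0 | W B0 → L0 miss [D]
  1 | R B7 → L3 miss [-]
  2 | W B6 → L2 miss [D]
  3 | W B2 → L2 miss wb→B6 [D]
  4 | W B5 → L1 miss [D]
  5 | R B5 → L1 hit [D]
  6 | W B1 → L1 miss wb→B5 [D]
  7 | R B8 → L0 miss wb→B0 [-]
  8 | R B8 → L0 hit [-]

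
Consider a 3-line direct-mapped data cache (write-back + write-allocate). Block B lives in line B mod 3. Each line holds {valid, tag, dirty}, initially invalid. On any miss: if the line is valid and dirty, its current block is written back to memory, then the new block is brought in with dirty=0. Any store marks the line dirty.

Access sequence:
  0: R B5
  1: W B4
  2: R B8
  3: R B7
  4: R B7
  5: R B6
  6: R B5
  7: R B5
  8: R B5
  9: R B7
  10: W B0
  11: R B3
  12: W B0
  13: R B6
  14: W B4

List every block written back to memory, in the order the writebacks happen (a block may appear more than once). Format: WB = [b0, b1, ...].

0: R B5 → L2 miss [-]
1: W B4 → L1 miss [D]
2: R B8 → L2 miss [-]
3: R B7 → L1 miss wb→B4 [-]
4: R B7 → L1 hit [-]
5: R B6 → L0 miss [-]
6: R B5 → L2 miss [-]
7: R B5 → L2 hit [-]
8: R B5 → L2 hit [-]
9: R B7 → L1 hit [-]
10: W B0 → L0 miss [D]
11: R B3 → L0 miss wb→B0 [-]
12: W B0 → L0 miss [D]
13: R B6 → L0 miss wb→B0 [-]
14: W B4 → L1 miss [D]

WB = [4, 0, 0]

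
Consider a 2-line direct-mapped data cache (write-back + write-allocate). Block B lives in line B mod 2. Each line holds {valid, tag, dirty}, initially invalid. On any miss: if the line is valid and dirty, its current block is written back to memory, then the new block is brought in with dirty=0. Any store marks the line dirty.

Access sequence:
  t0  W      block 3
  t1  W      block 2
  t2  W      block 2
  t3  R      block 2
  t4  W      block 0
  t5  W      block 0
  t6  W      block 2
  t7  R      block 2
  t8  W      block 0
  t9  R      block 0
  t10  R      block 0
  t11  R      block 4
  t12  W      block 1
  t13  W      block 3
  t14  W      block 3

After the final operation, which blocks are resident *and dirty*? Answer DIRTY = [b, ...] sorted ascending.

0: W B3 -> L1 miss  d=D]
1: W B2 -> L0 miss  d=D]
2: W B2 -> L0 hit  d=D]
3: R B2 -> L0 hit  d=D]
4: W B0 -> L0 miss wb->B2  d=D]
5: W B0 -> L0 hit  d=D]
6: W B2 -> L0 miss wb->B0  d=D]
7: R B2 -> L0 hit  d=D]
8: W B0 -> L0 miss wb->B2  d=D]
9: R B0 -> L0 hit  d=D]
10: R B0 -> L0 hit  d=D]
11: R B4 -> L0 miss wb->B0  d=-]
12: W B1 -> L1 miss wb->B3  d=D]
13: W B3 -> L1 miss wb->B1  d=D]
14: W B3 -> L1 hit  d=D]

DIRTY = [3]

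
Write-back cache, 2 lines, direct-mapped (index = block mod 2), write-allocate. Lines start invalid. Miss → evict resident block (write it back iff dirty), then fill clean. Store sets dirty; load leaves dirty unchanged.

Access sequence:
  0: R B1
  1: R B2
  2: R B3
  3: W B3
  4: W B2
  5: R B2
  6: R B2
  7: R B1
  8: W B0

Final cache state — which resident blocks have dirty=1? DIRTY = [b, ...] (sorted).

DIRTY = [0]

  0 | R B1 → L1 miss [-]
  1 | R B2 → L0 miss [-]
  2 | R B3 → L1 miss [-]
  3 | W B3 → L1 hit [D]
  4 | W B2 → L0 hit [D]
  5 | R B2 → L0 hit [D]
  6 | R B2 → L0 hit [D]
  7 | R B1 → L1 miss wb→B3 [-]
  8 | W B0 → L0 miss wb→B2 [D]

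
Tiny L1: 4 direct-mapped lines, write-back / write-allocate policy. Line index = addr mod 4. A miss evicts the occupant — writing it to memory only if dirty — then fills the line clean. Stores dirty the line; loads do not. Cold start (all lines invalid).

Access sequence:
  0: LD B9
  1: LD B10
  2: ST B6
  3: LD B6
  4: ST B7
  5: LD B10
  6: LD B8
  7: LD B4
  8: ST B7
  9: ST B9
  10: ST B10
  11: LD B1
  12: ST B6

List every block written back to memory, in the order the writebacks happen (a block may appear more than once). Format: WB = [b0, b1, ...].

0: R B9 → L1 miss [-]
1: R B10 → L2 miss [-]
2: W B6 → L2 miss [D]
3: R B6 → L2 hit [D]
4: W B7 → L3 miss [D]
5: R B10 → L2 miss wb→B6 [-]
6: R B8 → L0 miss [-]
7: R B4 → L0 miss [-]
8: W B7 → L3 hit [D]
9: W B9 → L1 hit [D]
10: W B10 → L2 hit [D]
11: R B1 → L1 miss wb→B9 [-]
12: W B6 → L2 miss wb→B10 [D]

WB = [6, 9, 10]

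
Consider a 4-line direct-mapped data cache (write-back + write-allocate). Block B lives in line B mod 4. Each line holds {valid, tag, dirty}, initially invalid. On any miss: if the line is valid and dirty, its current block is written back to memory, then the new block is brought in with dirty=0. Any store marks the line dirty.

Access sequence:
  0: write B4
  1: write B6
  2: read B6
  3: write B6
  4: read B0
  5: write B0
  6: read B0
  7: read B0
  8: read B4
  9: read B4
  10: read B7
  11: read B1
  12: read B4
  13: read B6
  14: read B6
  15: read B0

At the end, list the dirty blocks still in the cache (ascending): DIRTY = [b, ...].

0: W B4 → L0 miss [D]
1: W B6 → L2 miss [D]
2: R B6 → L2 hit [D]
3: W B6 → L2 hit [D]
4: R B0 → L0 miss wb→B4 [-]
5: W B0 → L0 hit [D]
6: R B0 → L0 hit [D]
7: R B0 → L0 hit [D]
8: R B4 → L0 miss wb→B0 [-]
9: R B4 → L0 hit [-]
10: R B7 → L3 miss [-]
11: R B1 → L1 miss [-]
12: R B4 → L0 hit [-]
13: R B6 → L2 hit [D]
14: R B6 → L2 hit [D]
15: R B0 → L0 miss [-]

DIRTY = [6]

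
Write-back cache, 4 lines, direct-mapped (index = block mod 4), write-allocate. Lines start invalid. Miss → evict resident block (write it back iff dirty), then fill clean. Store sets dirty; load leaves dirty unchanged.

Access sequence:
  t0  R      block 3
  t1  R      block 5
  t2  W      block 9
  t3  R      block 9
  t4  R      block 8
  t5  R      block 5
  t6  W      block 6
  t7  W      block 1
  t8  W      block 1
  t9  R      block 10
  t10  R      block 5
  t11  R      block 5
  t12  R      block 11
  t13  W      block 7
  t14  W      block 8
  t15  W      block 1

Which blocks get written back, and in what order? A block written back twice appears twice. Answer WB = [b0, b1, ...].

WB = [9, 6, 1]

0: R B3 -> L3 miss  d=-]
1: R B5 -> L1 miss  d=-]
2: W B9 -> L1 miss  d=D]
3: R B9 -> L1 hit  d=D]
4: R B8 -> L0 miss  d=-]
5: R B5 -> L1 miss wb->B9  d=-]
6: W B6 -> L2 miss  d=D]
7: W B1 -> L1 miss  d=D]
8: W B1 -> L1 hit  d=D]
9: R B10 -> L2 miss wb->B6  d=-]
10: R B5 -> L1 miss wb->B1  d=-]
11: R B5 -> L1 hit  d=-]
12: R B11 -> L3 miss  d=-]
13: W B7 -> L3 miss  d=D]
14: W B8 -> L0 hit  d=D]
15: W B1 -> L1 miss  d=D]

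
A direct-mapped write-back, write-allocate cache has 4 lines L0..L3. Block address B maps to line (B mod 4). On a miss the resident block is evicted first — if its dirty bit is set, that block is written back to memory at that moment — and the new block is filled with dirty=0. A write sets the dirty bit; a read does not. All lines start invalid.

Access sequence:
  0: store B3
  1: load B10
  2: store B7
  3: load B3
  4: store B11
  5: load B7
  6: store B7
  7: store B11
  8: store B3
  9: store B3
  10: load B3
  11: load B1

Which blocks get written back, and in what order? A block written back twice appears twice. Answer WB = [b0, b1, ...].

0: W B3 -> L3 miss  d=D]
1: R B10 -> L2 miss  d=-]
2: W B7 -> L3 miss wb->B3  d=D]
3: R B3 -> L3 miss wb->B7  d=-]
4: W B11 -> L3 miss  d=D]
5: R B7 -> L3 miss wb->B11  d=-]
6: W B7 -> L3 hit  d=D]
7: W B11 -> L3 miss wb->B7  d=D]
8: W B3 -> L3 miss wb->B11  d=D]
9: W B3 -> L3 hit  d=D]
10: R B3 -> L3 hit  d=D]
11: R B1 -> L1 miss  d=-]

WB = [3, 7, 11, 7, 11]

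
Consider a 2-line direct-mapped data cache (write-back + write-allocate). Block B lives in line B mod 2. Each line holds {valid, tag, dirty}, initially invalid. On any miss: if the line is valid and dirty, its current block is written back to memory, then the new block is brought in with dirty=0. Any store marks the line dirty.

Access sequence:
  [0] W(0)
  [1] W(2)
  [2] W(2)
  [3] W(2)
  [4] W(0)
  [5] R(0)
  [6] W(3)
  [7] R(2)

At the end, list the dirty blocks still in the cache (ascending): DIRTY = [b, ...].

DIRTY = [3]

0: W B0 → L0 miss [D]
1: W B2 → L0 miss wb→B0 [D]
2: W B2 → L0 hit [D]
3: W B2 → L0 hit [D]
4: W B0 → L0 miss wb→B2 [D]
5: R B0 → L0 hit [D]
6: W B3 → L1 miss [D]
7: R B2 → L0 miss wb→B0 [-]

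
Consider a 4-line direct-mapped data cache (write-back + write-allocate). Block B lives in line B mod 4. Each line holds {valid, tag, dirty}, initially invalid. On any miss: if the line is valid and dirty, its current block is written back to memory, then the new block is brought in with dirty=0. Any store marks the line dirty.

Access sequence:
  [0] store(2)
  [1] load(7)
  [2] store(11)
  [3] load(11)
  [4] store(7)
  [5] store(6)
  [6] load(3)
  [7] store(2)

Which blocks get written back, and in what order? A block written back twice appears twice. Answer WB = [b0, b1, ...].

0: W B2 → L2 miss [D]
1: R B7 → L3 miss [-]
2: W B11 → L3 miss [D]
3: R B11 → L3 hit [D]
4: W B7 → L3 miss wb→B11 [D]
5: W B6 → L2 miss wb→B2 [D]
6: R B3 → L3 miss wb→B7 [-]
7: W B2 → L2 miss wb→B6 [D]

WB = [11, 2, 7, 6]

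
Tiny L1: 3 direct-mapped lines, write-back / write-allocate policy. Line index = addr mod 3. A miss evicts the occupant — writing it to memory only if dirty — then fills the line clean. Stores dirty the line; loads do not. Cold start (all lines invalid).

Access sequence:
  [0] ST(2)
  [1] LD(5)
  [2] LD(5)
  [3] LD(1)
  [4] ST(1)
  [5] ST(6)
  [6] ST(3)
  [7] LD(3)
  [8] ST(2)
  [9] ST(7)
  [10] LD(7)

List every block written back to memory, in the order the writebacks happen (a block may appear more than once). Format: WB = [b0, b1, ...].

WB = [2, 6, 1]

  0 | W B2 → L2 miss [D]
  1 | R B5 → L2 miss wb→B2 [-]
  2 | R B5 → L2 hit [-]
  3 | R B1 → L1 miss [-]
  4 | W B1 → L1 hit [D]
  5 | W B6 → L0 miss [D]
  6 | W B3 → L0 miss wb→B6 [D]
  7 | R B3 → L0 hit [D]
  8 | W B2 → L2 miss [D]
  9 | W B7 → L1 miss wb→B1 [D]
  10 | R B7 → L1 hit [D]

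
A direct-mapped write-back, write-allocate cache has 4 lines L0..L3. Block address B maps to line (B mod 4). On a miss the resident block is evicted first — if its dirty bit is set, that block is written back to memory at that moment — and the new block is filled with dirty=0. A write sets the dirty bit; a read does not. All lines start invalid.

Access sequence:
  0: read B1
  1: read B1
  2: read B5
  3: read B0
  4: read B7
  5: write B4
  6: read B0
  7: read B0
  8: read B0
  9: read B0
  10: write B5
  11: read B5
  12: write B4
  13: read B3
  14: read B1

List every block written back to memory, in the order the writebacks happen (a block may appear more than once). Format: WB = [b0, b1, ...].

WB = [4, 5]

  0 | R B1 → L1 miss [-]
  1 | R B1 → L1 hit [-]
  2 | R B5 → L1 miss [-]
  3 | R B0 → L0 miss [-]
  4 | R B7 → L3 miss [-]
  5 | W B4 → L0 miss [D]
  6 | R B0 → L0 miss wb→B4 [-]
  7 | R B0 → L0 hit [-]
  8 | R B0 → L0 hit [-]
  9 | R B0 → L0 hit [-]
  10 | W B5 → L1 hit [D]
  11 | R B5 → L1 hit [D]
  12 | W B4 → L0 miss [D]
  13 | R B3 → L3 miss [-]
  14 | R B1 → L1 miss wb→B5 [-]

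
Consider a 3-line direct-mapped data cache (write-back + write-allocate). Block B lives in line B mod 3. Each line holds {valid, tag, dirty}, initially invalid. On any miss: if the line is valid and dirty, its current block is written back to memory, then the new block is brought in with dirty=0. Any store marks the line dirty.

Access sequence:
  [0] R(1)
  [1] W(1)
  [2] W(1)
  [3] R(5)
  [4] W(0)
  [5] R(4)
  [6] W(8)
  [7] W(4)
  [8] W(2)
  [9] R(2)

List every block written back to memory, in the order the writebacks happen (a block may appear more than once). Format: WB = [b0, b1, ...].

0: R B1 → L1 miss [-]
1: W B1 → L1 hit [D]
2: W B1 → L1 hit [D]
3: R B5 → L2 miss [-]
4: W B0 → L0 miss [D]
5: R B4 → L1 miss wb→B1 [-]
6: W B8 → L2 miss [D]
7: W B4 → L1 hit [D]
8: W B2 → L2 miss wb→B8 [D]
9: R B2 → L2 hit [D]

WB = [1, 8]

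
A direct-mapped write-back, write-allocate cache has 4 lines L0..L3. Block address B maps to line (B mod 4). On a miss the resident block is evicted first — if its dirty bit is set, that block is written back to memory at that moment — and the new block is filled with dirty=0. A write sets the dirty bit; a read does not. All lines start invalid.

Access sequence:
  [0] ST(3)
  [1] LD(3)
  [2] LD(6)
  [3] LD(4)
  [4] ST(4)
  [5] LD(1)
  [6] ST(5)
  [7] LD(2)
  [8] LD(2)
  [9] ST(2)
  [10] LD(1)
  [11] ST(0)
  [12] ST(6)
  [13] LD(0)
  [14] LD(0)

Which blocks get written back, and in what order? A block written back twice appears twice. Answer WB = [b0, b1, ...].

WB = [5, 4, 2]

0: W B3 -> L3 miss  d=D]
1: R B3 -> L3 hit  d=D]
2: R B6 -> L2 miss  d=-]
3: R B4 -> L0 miss  d=-]
4: W B4 -> L0 hit  d=D]
5: R B1 -> L1 miss  d=-]
6: W B5 -> L1 miss  d=D]
7: R B2 -> L2 miss  d=-]
8: R B2 -> L2 hit  d=-]
9: W B2 -> L2 hit  d=D]
10: R B1 -> L1 miss wb->B5  d=-]
11: W B0 -> L0 miss wb->B4  d=D]
12: W B6 -> L2 miss wb->B2  d=D]
13: R B0 -> L0 hit  d=D]
14: R B0 -> L0 hit  d=D]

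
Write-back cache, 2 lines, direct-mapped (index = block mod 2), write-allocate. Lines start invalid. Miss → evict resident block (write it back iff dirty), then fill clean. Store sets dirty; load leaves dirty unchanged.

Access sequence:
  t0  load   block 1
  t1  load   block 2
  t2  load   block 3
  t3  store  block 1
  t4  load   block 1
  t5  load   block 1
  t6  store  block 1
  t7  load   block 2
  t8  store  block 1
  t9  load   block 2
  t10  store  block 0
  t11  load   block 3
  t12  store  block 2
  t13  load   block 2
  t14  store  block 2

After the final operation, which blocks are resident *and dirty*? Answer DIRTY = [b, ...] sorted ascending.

0: R B1 -> L1 miss  d=-]
1: R B2 -> L0 miss  d=-]
2: R B3 -> L1 miss  d=-]
3: W B1 -> L1 miss  d=D]
4: R B1 -> L1 hit  d=D]
5: R B1 -> L1 hit  d=D]
6: W B1 -> L1 hit  d=D]
7: R B2 -> L0 hit  d=-]
8: W B1 -> L1 hit  d=D]
9: R B2 -> L0 hit  d=-]
10: W B0 -> L0 miss  d=D]
11: R B3 -> L1 miss wb->B1  d=-]
12: W B2 -> L0 miss wb->B0  d=D]
13: R B2 -> L0 hit  d=D]
14: W B2 -> L0 hit  d=D]

DIRTY = [2]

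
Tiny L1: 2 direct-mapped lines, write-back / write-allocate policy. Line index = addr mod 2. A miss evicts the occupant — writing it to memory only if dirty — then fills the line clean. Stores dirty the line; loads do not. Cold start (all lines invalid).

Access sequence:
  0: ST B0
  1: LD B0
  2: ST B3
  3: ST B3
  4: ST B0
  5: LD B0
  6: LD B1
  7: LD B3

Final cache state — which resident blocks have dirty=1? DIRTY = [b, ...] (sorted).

  0 | W B0 → L0 miss [D]
  1 | R B0 → L0 hit [D]
  2 | W B3 → L1 miss [D]
  3 | W B3 → L1 hit [D]
  4 | W B0 → L0 hit [D]
  5 | R B0 → L0 hit [D]
  6 | R B1 → L1 miss wb→B3 [-]
  7 | R B3 → L1 miss [-]

DIRTY = [0]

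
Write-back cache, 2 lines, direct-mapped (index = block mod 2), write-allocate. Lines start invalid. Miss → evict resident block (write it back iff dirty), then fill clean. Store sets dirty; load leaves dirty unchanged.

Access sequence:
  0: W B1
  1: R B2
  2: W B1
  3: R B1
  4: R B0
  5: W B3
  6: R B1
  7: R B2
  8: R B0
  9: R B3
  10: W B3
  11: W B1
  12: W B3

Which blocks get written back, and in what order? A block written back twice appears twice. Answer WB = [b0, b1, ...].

WB = [1, 3, 3, 1]

  0 | W B1 → L1 miss [D]
  1 | R B2 → L0 miss [-]
  2 | W B1 → L1 hit [D]
  3 | R B1 → L1 hit [D]
  4 | R B0 → L0 miss [-]
  5 | W B3 → L1 miss wb→B1 [D]
  6 | R B1 → L1 miss wb→B3 [-]
  7 | R B2 → L0 miss [-]
  8 | R B0 → L0 miss [-]
  9 | R B3 → L1 miss [-]
  10 | W B3 → L1 hit [D]
  11 | W B1 → L1 miss wb→B3 [D]
  12 | W B3 → L1 miss wb→B1 [D]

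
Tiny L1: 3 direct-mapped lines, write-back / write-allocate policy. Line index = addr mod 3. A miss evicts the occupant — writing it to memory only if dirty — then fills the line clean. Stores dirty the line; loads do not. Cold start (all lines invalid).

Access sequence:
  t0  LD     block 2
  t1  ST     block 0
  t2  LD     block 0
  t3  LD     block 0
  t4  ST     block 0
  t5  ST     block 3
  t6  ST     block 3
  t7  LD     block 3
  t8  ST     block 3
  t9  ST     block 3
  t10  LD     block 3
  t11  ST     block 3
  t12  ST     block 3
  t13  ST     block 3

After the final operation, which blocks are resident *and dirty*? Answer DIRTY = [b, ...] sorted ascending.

DIRTY = [3]

  0 | R B2 → L2 miss [-]
  1 | W B0 → L0 miss [D]
  2 | R B0 → L0 hit [D]
  3 | R B0 → L0 hit [D]
  4 | W B0 → L0 hit [D]
  5 | W B3 → L0 miss wb→B0 [D]
  6 | W B3 → L0 hit [D]
  7 | R B3 → L0 hit [D]
  8 | W B3 → L0 hit [D]
  9 | W B3 → L0 hit [D]
  10 | R B3 → L0 hit [D]
  11 | W B3 → L0 hit [D]
  12 | W B3 → L0 hit [D]
  13 | W B3 → L0 hit [D]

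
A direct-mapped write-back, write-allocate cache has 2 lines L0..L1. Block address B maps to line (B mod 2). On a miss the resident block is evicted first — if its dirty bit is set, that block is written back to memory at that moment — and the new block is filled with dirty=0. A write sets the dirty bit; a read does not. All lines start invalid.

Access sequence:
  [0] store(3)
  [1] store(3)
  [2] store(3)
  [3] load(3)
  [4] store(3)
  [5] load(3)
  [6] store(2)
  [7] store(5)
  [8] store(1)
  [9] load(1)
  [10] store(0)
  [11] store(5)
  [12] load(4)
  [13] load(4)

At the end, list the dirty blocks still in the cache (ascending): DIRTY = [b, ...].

DIRTY = [5]

0: W B3 -> L1 miss  d=D]
1: W B3 -> L1 hit  d=D]
2: W B3 -> L1 hit  d=D]
3: R B3 -> L1 hit  d=D]
4: W B3 -> L1 hit  d=D]
5: R B3 -> L1 hit  d=D]
6: W B2 -> L0 miss  d=D]
7: W B5 -> L1 miss wb->B3  d=D]
8: W B1 -> L1 miss wb->B5  d=D]
9: R B1 -> L1 hit  d=D]
10: W B0 -> L0 miss wb->B2  d=D]
11: W B5 -> L1 miss wb->B1  d=D]
12: R B4 -> L0 miss wb->B0  d=-]
13: R B4 -> L0 hit  d=-]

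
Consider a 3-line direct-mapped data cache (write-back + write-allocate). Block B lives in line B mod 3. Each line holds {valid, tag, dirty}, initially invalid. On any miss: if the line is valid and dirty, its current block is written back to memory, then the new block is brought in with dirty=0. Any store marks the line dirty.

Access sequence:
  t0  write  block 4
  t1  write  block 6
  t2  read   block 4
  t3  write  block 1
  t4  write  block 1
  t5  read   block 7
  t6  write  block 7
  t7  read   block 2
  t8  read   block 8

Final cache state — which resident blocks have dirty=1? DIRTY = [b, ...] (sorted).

DIRTY = [6, 7]

0: W B4 → L1 miss [D]
1: W B6 → L0 miss [D]
2: R B4 → L1 hit [D]
3: W B1 → L1 miss wb→B4 [D]
4: W B1 → L1 hit [D]
5: R B7 → L1 miss wb→B1 [-]
6: W B7 → L1 hit [D]
7: R B2 → L2 miss [-]
8: R B8 → L2 miss [-]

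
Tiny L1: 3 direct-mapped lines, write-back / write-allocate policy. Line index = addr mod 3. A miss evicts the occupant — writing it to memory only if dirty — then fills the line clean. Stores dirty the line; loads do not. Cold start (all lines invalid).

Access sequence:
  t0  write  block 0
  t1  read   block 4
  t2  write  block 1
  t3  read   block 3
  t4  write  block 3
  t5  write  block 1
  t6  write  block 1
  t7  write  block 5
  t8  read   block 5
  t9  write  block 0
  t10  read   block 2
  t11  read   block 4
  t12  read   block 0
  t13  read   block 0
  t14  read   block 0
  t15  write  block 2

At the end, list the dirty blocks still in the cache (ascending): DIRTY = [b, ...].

DIRTY = [0, 2]

0: W B0 → L0 miss [D]
1: R B4 → L1 miss [-]
2: W B1 → L1 miss [D]
3: R B3 → L0 miss wb→B0 [-]
4: W B3 → L0 hit [D]
5: W B1 → L1 hit [D]
6: W B1 → L1 hit [D]
7: W B5 → L2 miss [D]
8: R B5 → L2 hit [D]
9: W B0 → L0 miss wb→B3 [D]
10: R B2 → L2 miss wb→B5 [-]
11: R B4 → L1 miss wb→B1 [-]
12: R B0 → L0 hit [D]
13: R B0 → L0 hit [D]
14: R B0 → L0 hit [D]
15: W B2 → L2 hit [D]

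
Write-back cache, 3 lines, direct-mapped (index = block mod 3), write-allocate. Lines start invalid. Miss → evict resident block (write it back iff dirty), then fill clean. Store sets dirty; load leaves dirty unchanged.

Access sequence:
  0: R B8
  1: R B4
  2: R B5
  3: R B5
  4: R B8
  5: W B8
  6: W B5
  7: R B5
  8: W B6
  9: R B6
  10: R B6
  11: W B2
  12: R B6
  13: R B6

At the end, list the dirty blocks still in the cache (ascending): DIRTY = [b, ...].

0: R B8 → L2 miss [-]
1: R B4 → L1 miss [-]
2: R B5 → L2 miss [-]
3: R B5 → L2 hit [-]
4: R B8 → L2 miss [-]
5: W B8 → L2 hit [D]
6: W B5 → L2 miss wb→B8 [D]
7: R B5 → L2 hit [D]
8: W B6 → L0 miss [D]
9: R B6 → L0 hit [D]
10: R B6 → L0 hit [D]
11: W B2 → L2 miss wb→B5 [D]
12: R B6 → L0 hit [D]
13: R B6 → L0 hit [D]

DIRTY = [2, 6]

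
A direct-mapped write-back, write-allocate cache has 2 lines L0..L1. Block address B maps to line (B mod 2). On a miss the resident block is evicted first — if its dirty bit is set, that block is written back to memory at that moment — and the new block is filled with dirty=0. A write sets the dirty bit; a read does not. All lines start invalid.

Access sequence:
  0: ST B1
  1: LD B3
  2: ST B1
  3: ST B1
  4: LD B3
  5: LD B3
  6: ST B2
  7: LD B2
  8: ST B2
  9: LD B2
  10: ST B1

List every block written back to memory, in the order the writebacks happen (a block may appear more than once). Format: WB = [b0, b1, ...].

  0 | W B1 → L1 miss [D]
  1 | R B3 → L1 miss wb→B1 [-]
  2 | W B1 → L1 miss [D]
  3 | W B1 → L1 hit [D]
  4 | R B3 → L1 miss wb→B1 [-]
  5 | R B3 → L1 hit [-]
  6 | W B2 → L0 miss [D]
  7 | R B2 → L0 hit [D]
  8 | W B2 → L0 hit [D]
  9 | R B2 → L0 hit [D]
  10 | W B1 → L1 miss [D]

WB = [1, 1]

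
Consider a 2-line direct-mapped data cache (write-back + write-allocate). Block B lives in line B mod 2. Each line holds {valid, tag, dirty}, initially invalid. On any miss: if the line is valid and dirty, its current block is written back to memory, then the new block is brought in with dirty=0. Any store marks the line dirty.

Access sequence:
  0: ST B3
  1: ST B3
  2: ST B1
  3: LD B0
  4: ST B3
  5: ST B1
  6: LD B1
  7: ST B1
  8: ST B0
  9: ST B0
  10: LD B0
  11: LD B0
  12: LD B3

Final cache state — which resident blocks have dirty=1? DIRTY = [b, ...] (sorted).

DIRTY = [0]

0: W B3 -> L1 miss  d=D]
1: W B3 -> L1 hit  d=D]
2: W B1 -> L1 miss wb->B3  d=D]
3: R B0 -> L0 miss  d=-]
4: W B3 -> L1 miss wb->B1  d=D]
5: W B1 -> L1 miss wb->B3  d=D]
6: R B1 -> L1 hit  d=D]
7: W B1 -> L1 hit  d=D]
8: W B0 -> L0 hit  d=D]
9: W B0 -> L0 hit  d=D]
10: R B0 -> L0 hit  d=D]
11: R B0 -> L0 hit  d=D]
12: R B3 -> L1 miss wb->B1  d=-]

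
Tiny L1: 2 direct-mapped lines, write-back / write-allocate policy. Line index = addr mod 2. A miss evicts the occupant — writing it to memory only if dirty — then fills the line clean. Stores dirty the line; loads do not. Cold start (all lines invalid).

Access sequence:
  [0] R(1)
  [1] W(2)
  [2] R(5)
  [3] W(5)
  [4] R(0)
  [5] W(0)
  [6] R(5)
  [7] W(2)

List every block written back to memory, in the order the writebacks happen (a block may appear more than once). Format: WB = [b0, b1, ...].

WB = [2, 0]

  0 | R B1 → L1 miss [-]
  1 | W B2 → L0 miss [D]
  2 | R B5 → L1 miss [-]
  3 | W B5 → L1 hit [D]
  4 | R B0 → L0 miss wb→B2 [-]
  5 | W B0 → L0 hit [D]
  6 | R B5 → L1 hit [D]
  7 | W B2 → L0 miss wb→B0 [D]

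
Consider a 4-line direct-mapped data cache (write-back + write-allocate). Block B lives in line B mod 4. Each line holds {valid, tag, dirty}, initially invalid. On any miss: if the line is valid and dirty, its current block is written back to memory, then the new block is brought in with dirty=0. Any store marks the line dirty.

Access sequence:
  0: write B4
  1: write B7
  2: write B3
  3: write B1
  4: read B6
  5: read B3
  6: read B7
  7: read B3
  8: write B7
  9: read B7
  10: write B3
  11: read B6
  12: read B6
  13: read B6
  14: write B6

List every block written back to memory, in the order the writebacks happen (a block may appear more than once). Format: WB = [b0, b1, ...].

0: W B4 -> L0 miss  d=D]
1: W B7 -> L3 miss  d=D]
2: W B3 -> L3 miss wb->B7  d=D]
3: W B1 -> L1 miss  d=D]
4: R B6 -> L2 miss  d=-]
5: R B3 -> L3 hit  d=D]
6: R B7 -> L3 miss wb->B3  d=-]
7: R B3 -> L3 miss  d=-]
8: W B7 -> L3 miss  d=D]
9: R B7 -> L3 hit  d=D]
10: W B3 -> L3 miss wb->B7  d=D]
11: R B6 -> L2 hit  d=-]
12: R B6 -> L2 hit  d=-]
13: R B6 -> L2 hit  d=-]
14: W B6 -> L2 hit  d=D]

WB = [7, 3, 7]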